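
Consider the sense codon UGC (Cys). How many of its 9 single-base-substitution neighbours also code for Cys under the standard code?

1

Position 1: none → 0 synonymous.
Position 2: none → 0 synonymous.
Position 3: UGU → 1 synonymous.
Total: 0 + 0 + 1 = 1.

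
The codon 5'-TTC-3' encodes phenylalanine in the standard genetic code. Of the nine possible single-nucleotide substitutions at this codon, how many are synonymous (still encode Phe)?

1

Position 1: none → 0 synonymous.
Position 2: none → 0 synonymous.
Position 3: TTT → 1 synonymous.
Total: 0 + 0 + 1 = 1.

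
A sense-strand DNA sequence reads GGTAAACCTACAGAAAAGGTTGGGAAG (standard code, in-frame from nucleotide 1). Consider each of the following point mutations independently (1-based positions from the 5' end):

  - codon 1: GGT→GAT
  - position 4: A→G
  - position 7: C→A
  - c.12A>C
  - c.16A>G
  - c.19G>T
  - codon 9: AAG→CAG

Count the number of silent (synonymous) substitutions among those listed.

1

Codon 1: GGT (Gly) → GAT (Asp) — missense.
Codon 2: AAA (Lys) → GAA (Glu) — missense.
Codon 3: CCT (Pro) → ACT (Thr) — missense.
Codon 4: ACA (Thr) → ACC (Thr) — synonymous.
Codon 6: AAG (Lys) → GAG (Glu) — missense.
Codon 7: GTT (Val) → TTT (Phe) — missense.
Codon 9: AAG (Lys) → CAG (Gln) — missense.
Synonymous: 1 of 7.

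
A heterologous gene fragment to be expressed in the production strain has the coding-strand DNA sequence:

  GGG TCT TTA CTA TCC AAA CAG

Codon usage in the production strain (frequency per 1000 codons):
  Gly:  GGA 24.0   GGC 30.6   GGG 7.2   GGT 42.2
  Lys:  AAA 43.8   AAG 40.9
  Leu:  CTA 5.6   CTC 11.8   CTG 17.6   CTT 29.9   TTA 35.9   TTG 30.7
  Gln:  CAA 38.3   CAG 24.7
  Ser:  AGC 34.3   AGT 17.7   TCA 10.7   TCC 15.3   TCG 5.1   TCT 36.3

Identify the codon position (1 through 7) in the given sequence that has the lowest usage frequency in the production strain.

Codon 1 GGG (Gly): 7.2 per 1000.
Codon 2 TCT (Ser): 36.3 per 1000.
Codon 3 TTA (Leu): 35.9 per 1000.
Codon 4 CTA (Leu): 5.6 per 1000.
Codon 5 TCC (Ser): 15.3 per 1000.
Codon 6 AAA (Lys): 43.8 per 1000.
Codon 7 CAG (Gln): 24.7 per 1000.
Lowest frequency is 5.6 at codon 4.

4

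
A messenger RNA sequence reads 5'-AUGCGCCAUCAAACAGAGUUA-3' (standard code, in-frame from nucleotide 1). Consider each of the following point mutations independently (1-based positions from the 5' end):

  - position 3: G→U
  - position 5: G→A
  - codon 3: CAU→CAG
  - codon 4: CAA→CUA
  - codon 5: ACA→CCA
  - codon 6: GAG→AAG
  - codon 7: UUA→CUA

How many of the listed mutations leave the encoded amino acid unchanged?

1

Codon 1: AUG (Met) → AUU (Ile) — missense.
Codon 2: CGC (Arg) → CAC (His) — missense.
Codon 3: CAU (His) → CAG (Gln) — missense.
Codon 4: CAA (Gln) → CUA (Leu) — missense.
Codon 5: ACA (Thr) → CCA (Pro) — missense.
Codon 6: GAG (Glu) → AAG (Lys) — missense.
Codon 7: UUA (Leu) → CUA (Leu) — synonymous.
Synonymous: 1 of 7.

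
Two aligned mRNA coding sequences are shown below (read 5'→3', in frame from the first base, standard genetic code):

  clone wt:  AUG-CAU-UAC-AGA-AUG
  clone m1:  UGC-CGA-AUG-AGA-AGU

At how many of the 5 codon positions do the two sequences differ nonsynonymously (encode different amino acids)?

4

Codon 1: AUG Met / UGC Cys — nonsynonymous.
Codon 2: CAU His / CGA Arg — nonsynonymous.
Codon 3: UAC Tyr / AUG Met — nonsynonymous.
Codon 4: AGA Arg / AGA Arg — identical.
Codon 5: AUG Met / AGU Ser — nonsynonymous.
Nonsynonymous differences: 4.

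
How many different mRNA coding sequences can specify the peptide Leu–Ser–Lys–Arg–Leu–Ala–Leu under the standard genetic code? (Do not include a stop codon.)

Leu: 6 codons.
Ser: 6 codons.
Lys: 2 codons.
Arg: 6 codons.
Leu: 6 codons.
Ala: 4 codons.
Leu: 6 codons.
6 × 6 × 2 × 6 × 6 × 4 × 6 = 62208.

62208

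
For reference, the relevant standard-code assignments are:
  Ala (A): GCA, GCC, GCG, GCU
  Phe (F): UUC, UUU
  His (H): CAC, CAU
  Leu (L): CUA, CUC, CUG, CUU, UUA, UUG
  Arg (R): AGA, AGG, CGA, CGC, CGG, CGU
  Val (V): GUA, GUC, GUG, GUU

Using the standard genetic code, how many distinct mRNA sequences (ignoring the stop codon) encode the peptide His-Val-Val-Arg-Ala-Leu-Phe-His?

18432

His: 2 codons.
Val: 4 codons.
Val: 4 codons.
Arg: 6 codons.
Ala: 4 codons.
Leu: 6 codons.
Phe: 2 codons.
His: 2 codons.
2 × 4 × 4 × 6 × 4 × 6 × 2 × 2 = 18432.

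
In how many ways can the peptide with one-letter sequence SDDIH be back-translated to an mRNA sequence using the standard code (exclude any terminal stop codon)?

Ser: 6 codons.
Asp: 2 codons.
Asp: 2 codons.
Ile: 3 codons.
His: 2 codons.
6 × 2 × 2 × 3 × 2 = 144.

144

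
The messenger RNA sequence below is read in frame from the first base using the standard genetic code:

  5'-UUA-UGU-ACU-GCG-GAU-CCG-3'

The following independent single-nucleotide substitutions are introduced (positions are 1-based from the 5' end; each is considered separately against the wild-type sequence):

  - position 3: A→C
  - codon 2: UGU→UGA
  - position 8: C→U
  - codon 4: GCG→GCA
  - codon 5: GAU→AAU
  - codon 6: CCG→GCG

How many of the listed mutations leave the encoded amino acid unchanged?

Codon 1: UUA (Leu) → UUC (Phe) — missense.
Codon 2: UGU (Cys) → UGA (Stop) — nonsense.
Codon 3: ACU (Thr) → AUU (Ile) — missense.
Codon 4: GCG (Ala) → GCA (Ala) — synonymous.
Codon 5: GAU (Asp) → AAU (Asn) — missense.
Codon 6: CCG (Pro) → GCG (Ala) — missense.
Synonymous: 1 of 6.

1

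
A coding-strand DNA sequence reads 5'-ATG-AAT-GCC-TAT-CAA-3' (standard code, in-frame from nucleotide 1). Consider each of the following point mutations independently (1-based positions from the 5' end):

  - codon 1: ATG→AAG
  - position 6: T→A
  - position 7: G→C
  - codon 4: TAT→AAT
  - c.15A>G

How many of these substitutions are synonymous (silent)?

Codon 1: ATG (Met) → AAG (Lys) — missense.
Codon 2: AAT (Asn) → AAA (Lys) — missense.
Codon 3: GCC (Ala) → CCC (Pro) — missense.
Codon 4: TAT (Tyr) → AAT (Asn) — missense.
Codon 5: CAA (Gln) → CAG (Gln) — synonymous.
Synonymous: 1 of 5.

1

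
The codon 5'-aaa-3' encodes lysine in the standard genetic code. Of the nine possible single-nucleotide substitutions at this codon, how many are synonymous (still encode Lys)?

1

Position 1: none → 0 synonymous.
Position 2: none → 0 synonymous.
Position 3: AAG → 1 synonymous.
Total: 0 + 0 + 1 = 1.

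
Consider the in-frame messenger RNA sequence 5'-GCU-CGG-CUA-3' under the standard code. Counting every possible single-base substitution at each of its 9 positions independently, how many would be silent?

Codon 1 (GCU, Ala): 3 synonymous substitutions.
Codon 2 (CGG, Arg): 4 synonymous substitutions.
Codon 3 (CUA, Leu): 4 synonymous substitutions.
Total: 3 + 4 + 4 = 11.

11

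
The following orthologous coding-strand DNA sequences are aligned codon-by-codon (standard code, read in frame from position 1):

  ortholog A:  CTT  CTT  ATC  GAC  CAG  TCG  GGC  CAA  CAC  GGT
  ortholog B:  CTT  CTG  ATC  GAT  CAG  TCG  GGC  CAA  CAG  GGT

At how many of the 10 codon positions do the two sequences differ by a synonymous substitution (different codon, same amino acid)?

2

Codon 1: CTT Leu / CTT Leu — identical.
Codon 2: CTT Leu / CTG Leu — synonymous.
Codon 3: ATC Ile / ATC Ile — identical.
Codon 4: GAC Asp / GAT Asp — synonymous.
Codon 5: CAG Gln / CAG Gln — identical.
Codon 6: TCG Ser / TCG Ser — identical.
Codon 7: GGC Gly / GGC Gly — identical.
Codon 8: CAA Gln / CAA Gln — identical.
Codon 9: CAC His / CAG Gln — nonsynonymous.
Codon 10: GGT Gly / GGT Gly — identical.
Synonymous differences: 2.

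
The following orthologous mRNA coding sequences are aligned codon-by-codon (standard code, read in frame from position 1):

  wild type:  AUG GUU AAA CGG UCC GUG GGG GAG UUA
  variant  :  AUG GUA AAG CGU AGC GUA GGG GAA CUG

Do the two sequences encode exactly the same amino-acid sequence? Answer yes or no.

Codon 1: AUG Met / AUG Met — identical.
Codon 2: GUU Val / GUA Val — synonymous.
Codon 3: AAA Lys / AAG Lys — synonymous.
Codon 4: CGG Arg / CGU Arg — synonymous.
Codon 5: UCC Ser / AGC Ser — synonymous.
Codon 6: GUG Val / GUA Val — synonymous.
Codon 7: GGG Gly / GGG Gly — identical.
Codon 8: GAG Glu / GAA Glu — synonymous.
Codon 9: UUA Leu / CUG Leu — synonymous.
Nonsynonymous differences: 0 → same protein.

yes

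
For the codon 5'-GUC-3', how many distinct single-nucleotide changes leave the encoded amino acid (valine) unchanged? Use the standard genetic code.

3

Position 1: none → 0 synonymous.
Position 2: none → 0 synonymous.
Position 3: GUU, GUA, GUG → 3 synonymous.
Total: 0 + 0 + 3 = 3.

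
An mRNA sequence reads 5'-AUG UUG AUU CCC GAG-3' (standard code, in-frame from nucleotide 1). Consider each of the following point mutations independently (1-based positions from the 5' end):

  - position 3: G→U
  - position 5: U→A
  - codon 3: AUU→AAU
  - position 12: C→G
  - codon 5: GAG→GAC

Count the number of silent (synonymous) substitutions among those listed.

Codon 1: AUG (Met) → AUU (Ile) — missense.
Codon 2: UUG (Leu) → UAG (Stop) — nonsense.
Codon 3: AUU (Ile) → AAU (Asn) — missense.
Codon 4: CCC (Pro) → CCG (Pro) — synonymous.
Codon 5: GAG (Glu) → GAC (Asp) — missense.
Synonymous: 1 of 5.

1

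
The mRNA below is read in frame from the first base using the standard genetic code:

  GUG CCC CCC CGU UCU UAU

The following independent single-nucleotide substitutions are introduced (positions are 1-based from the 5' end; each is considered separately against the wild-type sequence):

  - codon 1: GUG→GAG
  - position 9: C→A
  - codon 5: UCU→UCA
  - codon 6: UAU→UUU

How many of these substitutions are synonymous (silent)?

Codon 1: GUG (Val) → GAG (Glu) — missense.
Codon 3: CCC (Pro) → CCA (Pro) — synonymous.
Codon 5: UCU (Ser) → UCA (Ser) — synonymous.
Codon 6: UAU (Tyr) → UUU (Phe) — missense.
Synonymous: 2 of 4.

2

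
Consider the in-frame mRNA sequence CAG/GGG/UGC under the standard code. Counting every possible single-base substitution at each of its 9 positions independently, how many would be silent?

Codon 1 (CAG, Gln): 1 synonymous substitution.
Codon 2 (GGG, Gly): 3 synonymous substitutions.
Codon 3 (UGC, Cys): 1 synonymous substitution.
Total: 1 + 3 + 1 = 5.

5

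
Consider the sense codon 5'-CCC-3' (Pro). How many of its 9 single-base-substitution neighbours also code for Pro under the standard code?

Position 1: none → 0 synonymous.
Position 2: none → 0 synonymous.
Position 3: CCU, CCA, CCG → 3 synonymous.
Total: 0 + 0 + 3 = 3.

3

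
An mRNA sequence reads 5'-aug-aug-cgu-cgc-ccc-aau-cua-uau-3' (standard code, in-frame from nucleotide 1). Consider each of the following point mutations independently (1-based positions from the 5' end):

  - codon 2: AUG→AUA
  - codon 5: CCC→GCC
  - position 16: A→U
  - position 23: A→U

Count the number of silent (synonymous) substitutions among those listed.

Codon 2: AUG (Met) → AUA (Ile) — missense.
Codon 5: CCC (Pro) → GCC (Ala) — missense.
Codon 6: AAU (Asn) → UAU (Tyr) — missense.
Codon 8: UAU (Tyr) → UUU (Phe) — missense.
Synonymous: 0 of 4.

0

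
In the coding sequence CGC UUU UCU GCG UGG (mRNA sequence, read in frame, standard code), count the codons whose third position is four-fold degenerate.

3

Codon 1 CGC (Arg): third position 4-fold.
Codon 2 UUU (Phe): third position 2-fold.
Codon 3 UCU (Ser): third position 4-fold.
Codon 4 GCG (Ala): third position 4-fold.
Codon 5 UGG (Trp): third position 1-fold.
Four-fold degenerate third positions: 3.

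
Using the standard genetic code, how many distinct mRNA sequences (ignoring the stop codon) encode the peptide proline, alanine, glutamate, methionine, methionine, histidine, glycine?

Pro: 4 codons.
Ala: 4 codons.
Glu: 2 codons.
Met: 1 codon.
Met: 1 codon.
His: 2 codons.
Gly: 4 codons.
4 × 4 × 2 × 1 × 1 × 2 × 4 = 256.

256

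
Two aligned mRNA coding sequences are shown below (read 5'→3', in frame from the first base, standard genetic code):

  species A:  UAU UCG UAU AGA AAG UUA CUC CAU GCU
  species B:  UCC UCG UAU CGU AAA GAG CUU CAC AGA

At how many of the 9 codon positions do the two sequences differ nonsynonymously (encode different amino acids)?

Codon 1: UAU Tyr / UCC Ser — nonsynonymous.
Codon 2: UCG Ser / UCG Ser — identical.
Codon 3: UAU Tyr / UAU Tyr — identical.
Codon 4: AGA Arg / CGU Arg — synonymous.
Codon 5: AAG Lys / AAA Lys — synonymous.
Codon 6: UUA Leu / GAG Glu — nonsynonymous.
Codon 7: CUC Leu / CUU Leu — synonymous.
Codon 8: CAU His / CAC His — synonymous.
Codon 9: GCU Ala / AGA Arg — nonsynonymous.
Nonsynonymous differences: 3.

3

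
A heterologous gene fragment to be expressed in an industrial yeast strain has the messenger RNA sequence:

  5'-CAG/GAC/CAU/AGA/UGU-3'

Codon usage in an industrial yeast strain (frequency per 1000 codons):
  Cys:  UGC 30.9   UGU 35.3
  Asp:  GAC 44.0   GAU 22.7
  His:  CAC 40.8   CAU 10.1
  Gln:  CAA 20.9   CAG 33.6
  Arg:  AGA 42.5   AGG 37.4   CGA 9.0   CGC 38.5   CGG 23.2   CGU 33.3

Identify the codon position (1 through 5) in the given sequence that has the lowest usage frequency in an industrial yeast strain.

Codon 1 CAG (Gln): 33.6 per 1000.
Codon 2 GAC (Asp): 44.0 per 1000.
Codon 3 CAU (His): 10.1 per 1000.
Codon 4 AGA (Arg): 42.5 per 1000.
Codon 5 UGU (Cys): 35.3 per 1000.
Lowest frequency is 10.1 at codon 3.

3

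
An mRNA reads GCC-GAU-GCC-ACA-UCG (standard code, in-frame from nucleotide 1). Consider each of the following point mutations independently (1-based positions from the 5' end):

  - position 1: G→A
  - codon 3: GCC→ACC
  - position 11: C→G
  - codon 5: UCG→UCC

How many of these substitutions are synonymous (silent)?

Codon 1: GCC (Ala) → ACC (Thr) — missense.
Codon 3: GCC (Ala) → ACC (Thr) — missense.
Codon 4: ACA (Thr) → AGA (Arg) — missense.
Codon 5: UCG (Ser) → UCC (Ser) — synonymous.
Synonymous: 1 of 4.

1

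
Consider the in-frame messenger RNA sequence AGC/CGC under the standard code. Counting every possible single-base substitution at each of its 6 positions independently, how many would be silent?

Codon 1 (AGC, Ser): 1 synonymous substitution.
Codon 2 (CGC, Arg): 3 synonymous substitutions.
Total: 1 + 3 = 4.

4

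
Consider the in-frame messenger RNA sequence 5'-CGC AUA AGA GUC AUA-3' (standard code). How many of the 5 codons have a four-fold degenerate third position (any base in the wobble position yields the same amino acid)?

2

Codon 1 CGC (Arg): third position 4-fold.
Codon 2 AUA (Ile): third position 3-fold.
Codon 3 AGA (Arg): third position 2-fold.
Codon 4 GUC (Val): third position 4-fold.
Codon 5 AUA (Ile): third position 3-fold.
Four-fold degenerate third positions: 2.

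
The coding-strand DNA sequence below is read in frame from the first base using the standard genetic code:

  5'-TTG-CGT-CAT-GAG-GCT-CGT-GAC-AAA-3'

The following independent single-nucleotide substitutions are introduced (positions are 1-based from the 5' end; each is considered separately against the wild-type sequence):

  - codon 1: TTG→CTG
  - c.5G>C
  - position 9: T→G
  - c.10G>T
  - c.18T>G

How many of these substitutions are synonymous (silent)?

Codon 1: TTG (Leu) → CTG (Leu) — synonymous.
Codon 2: CGT (Arg) → CCT (Pro) — missense.
Codon 3: CAT (His) → CAG (Gln) — missense.
Codon 4: GAG (Glu) → TAG (Stop) — nonsense.
Codon 6: CGT (Arg) → CGG (Arg) — synonymous.
Synonymous: 2 of 5.

2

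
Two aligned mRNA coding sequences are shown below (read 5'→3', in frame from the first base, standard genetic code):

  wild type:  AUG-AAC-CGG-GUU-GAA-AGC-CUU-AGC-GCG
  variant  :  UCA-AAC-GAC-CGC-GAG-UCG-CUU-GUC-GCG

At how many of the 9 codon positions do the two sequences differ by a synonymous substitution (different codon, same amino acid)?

Codon 1: AUG Met / UCA Ser — nonsynonymous.
Codon 2: AAC Asn / AAC Asn — identical.
Codon 3: CGG Arg / GAC Asp — nonsynonymous.
Codon 4: GUU Val / CGC Arg — nonsynonymous.
Codon 5: GAA Glu / GAG Glu — synonymous.
Codon 6: AGC Ser / UCG Ser — synonymous.
Codon 7: CUU Leu / CUU Leu — identical.
Codon 8: AGC Ser / GUC Val — nonsynonymous.
Codon 9: GCG Ala / GCG Ala — identical.
Synonymous differences: 2.

2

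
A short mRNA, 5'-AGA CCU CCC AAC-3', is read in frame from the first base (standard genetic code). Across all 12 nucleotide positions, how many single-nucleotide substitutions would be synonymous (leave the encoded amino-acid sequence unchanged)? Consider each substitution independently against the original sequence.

Codon 1 (AGA, Arg): 2 synonymous substitutions.
Codon 2 (CCU, Pro): 3 synonymous substitutions.
Codon 3 (CCC, Pro): 3 synonymous substitutions.
Codon 4 (AAC, Asn): 1 synonymous substitution.
Total: 2 + 3 + 3 + 1 = 9.

9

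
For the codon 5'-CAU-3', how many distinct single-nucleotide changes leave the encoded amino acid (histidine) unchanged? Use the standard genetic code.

1

Position 1: none → 0 synonymous.
Position 2: none → 0 synonymous.
Position 3: CAC → 1 synonymous.
Total: 0 + 0 + 1 = 1.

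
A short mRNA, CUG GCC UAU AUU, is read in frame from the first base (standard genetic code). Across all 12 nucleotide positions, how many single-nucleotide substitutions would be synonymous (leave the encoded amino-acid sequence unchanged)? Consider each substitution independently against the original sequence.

Codon 1 (CUG, Leu): 4 synonymous substitutions.
Codon 2 (GCC, Ala): 3 synonymous substitutions.
Codon 3 (UAU, Tyr): 1 synonymous substitution.
Codon 4 (AUU, Ile): 2 synonymous substitutions.
Total: 4 + 3 + 1 + 2 = 10.

10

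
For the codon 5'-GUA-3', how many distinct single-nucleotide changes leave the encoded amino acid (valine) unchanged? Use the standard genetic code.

Position 1: none → 0 synonymous.
Position 2: none → 0 synonymous.
Position 3: GUU, GUC, GUG → 3 synonymous.
Total: 0 + 0 + 3 = 3.

3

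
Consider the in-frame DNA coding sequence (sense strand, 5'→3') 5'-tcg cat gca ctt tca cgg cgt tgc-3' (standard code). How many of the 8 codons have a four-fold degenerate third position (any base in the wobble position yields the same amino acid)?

Codon 1 TCG (Ser): third position 4-fold.
Codon 2 CAT (His): third position 2-fold.
Codon 3 GCA (Ala): third position 4-fold.
Codon 4 CTT (Leu): third position 4-fold.
Codon 5 TCA (Ser): third position 4-fold.
Codon 6 CGG (Arg): third position 4-fold.
Codon 7 CGT (Arg): third position 4-fold.
Codon 8 TGC (Cys): third position 2-fold.
Four-fold degenerate third positions: 6.

6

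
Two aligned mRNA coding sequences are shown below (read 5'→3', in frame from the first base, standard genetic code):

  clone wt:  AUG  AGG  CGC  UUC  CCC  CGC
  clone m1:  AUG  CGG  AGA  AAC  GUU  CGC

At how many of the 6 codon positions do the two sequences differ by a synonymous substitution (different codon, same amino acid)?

Codon 1: AUG Met / AUG Met — identical.
Codon 2: AGG Arg / CGG Arg — synonymous.
Codon 3: CGC Arg / AGA Arg — synonymous.
Codon 4: UUC Phe / AAC Asn — nonsynonymous.
Codon 5: CCC Pro / GUU Val — nonsynonymous.
Codon 6: CGC Arg / CGC Arg — identical.
Synonymous differences: 2.

2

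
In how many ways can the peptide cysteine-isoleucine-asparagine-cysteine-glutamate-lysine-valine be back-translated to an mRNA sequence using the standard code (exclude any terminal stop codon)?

Cys: 2 codons.
Ile: 3 codons.
Asn: 2 codons.
Cys: 2 codons.
Glu: 2 codons.
Lys: 2 codons.
Val: 4 codons.
2 × 3 × 2 × 2 × 2 × 2 × 4 = 384.

384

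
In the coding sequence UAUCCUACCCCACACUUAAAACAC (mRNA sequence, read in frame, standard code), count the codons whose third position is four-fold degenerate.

Codon 1 UAU (Tyr): third position 2-fold.
Codon 2 CCU (Pro): third position 4-fold.
Codon 3 ACC (Thr): third position 4-fold.
Codon 4 CCA (Pro): third position 4-fold.
Codon 5 CAC (His): third position 2-fold.
Codon 6 UUA (Leu): third position 2-fold.
Codon 7 AAA (Lys): third position 2-fold.
Codon 8 CAC (His): third position 2-fold.
Four-fold degenerate third positions: 3.

3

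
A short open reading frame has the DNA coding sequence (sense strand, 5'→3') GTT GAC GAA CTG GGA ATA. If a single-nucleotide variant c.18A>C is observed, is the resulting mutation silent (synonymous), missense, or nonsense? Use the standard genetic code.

Position 18 falls in codon 6: ATA → Ile.
After the substitution the codon is ATC → Ile.
Both encode Ile, so the change is synonymous.

silent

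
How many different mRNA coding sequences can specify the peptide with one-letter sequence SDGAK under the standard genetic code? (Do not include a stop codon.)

384

Ser: 6 codons.
Asp: 2 codons.
Gly: 4 codons.
Ala: 4 codons.
Lys: 2 codons.
6 × 2 × 4 × 4 × 2 = 384.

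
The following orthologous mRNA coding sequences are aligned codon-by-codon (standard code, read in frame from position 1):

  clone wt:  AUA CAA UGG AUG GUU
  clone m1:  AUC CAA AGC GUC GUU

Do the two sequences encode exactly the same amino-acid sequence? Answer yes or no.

no

Codon 1: AUA Ile / AUC Ile — synonymous.
Codon 2: CAA Gln / CAA Gln — identical.
Codon 3: UGG Trp / AGC Ser — nonsynonymous.
Codon 4: AUG Met / GUC Val — nonsynonymous.
Codon 5: GUU Val / GUU Val — identical.
Nonsynonymous differences: 2 → different protein.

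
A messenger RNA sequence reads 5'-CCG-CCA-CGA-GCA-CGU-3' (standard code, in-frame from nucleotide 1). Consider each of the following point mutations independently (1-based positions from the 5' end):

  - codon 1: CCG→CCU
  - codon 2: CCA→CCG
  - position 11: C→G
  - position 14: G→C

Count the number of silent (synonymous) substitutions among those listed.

Codon 1: CCG (Pro) → CCU (Pro) — synonymous.
Codon 2: CCA (Pro) → CCG (Pro) — synonymous.
Codon 4: GCA (Ala) → GGA (Gly) — missense.
Codon 5: CGU (Arg) → CCU (Pro) — missense.
Synonymous: 2 of 4.

2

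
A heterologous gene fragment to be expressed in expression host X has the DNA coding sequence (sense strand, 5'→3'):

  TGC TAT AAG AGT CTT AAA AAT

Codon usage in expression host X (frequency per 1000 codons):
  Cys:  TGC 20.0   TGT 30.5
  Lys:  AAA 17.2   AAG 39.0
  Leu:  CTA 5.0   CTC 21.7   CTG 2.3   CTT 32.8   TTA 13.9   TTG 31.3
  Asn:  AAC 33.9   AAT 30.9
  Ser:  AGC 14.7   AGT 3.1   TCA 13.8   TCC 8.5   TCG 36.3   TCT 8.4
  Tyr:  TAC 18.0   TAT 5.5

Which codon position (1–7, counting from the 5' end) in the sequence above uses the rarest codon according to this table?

Codon 1 TGC (Cys): 20.0 per 1000.
Codon 2 TAT (Tyr): 5.5 per 1000.
Codon 3 AAG (Lys): 39.0 per 1000.
Codon 4 AGT (Ser): 3.1 per 1000.
Codon 5 CTT (Leu): 32.8 per 1000.
Codon 6 AAA (Lys): 17.2 per 1000.
Codon 7 AAT (Asn): 30.9 per 1000.
Lowest frequency is 3.1 at codon 4.

4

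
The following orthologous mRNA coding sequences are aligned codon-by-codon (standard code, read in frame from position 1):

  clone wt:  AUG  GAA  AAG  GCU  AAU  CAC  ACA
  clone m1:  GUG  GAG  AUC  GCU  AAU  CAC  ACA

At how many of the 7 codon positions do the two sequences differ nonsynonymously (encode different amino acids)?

2

Codon 1: AUG Met / GUG Val — nonsynonymous.
Codon 2: GAA Glu / GAG Glu — synonymous.
Codon 3: AAG Lys / AUC Ile — nonsynonymous.
Codon 4: GCU Ala / GCU Ala — identical.
Codon 5: AAU Asn / AAU Asn — identical.
Codon 6: CAC His / CAC His — identical.
Codon 7: ACA Thr / ACA Thr — identical.
Nonsynonymous differences: 2.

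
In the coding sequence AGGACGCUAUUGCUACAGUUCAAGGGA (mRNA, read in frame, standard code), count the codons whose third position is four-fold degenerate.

Codon 1 AGG (Arg): third position 2-fold.
Codon 2 ACG (Thr): third position 4-fold.
Codon 3 CUA (Leu): third position 4-fold.
Codon 4 UUG (Leu): third position 2-fold.
Codon 5 CUA (Leu): third position 4-fold.
Codon 6 CAG (Gln): third position 2-fold.
Codon 7 UUC (Phe): third position 2-fold.
Codon 8 AAG (Lys): third position 2-fold.
Codon 9 GGA (Gly): third position 4-fold.
Four-fold degenerate third positions: 4.

4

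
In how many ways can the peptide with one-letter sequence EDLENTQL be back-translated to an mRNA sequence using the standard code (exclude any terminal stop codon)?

4608

Glu: 2 codons.
Asp: 2 codons.
Leu: 6 codons.
Glu: 2 codons.
Asn: 2 codons.
Thr: 4 codons.
Gln: 2 codons.
Leu: 6 codons.
2 × 2 × 6 × 2 × 2 × 4 × 2 × 6 = 4608.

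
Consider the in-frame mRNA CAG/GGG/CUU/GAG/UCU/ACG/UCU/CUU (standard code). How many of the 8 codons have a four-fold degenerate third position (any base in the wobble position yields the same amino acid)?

Codon 1 CAG (Gln): third position 2-fold.
Codon 2 GGG (Gly): third position 4-fold.
Codon 3 CUU (Leu): third position 4-fold.
Codon 4 GAG (Glu): third position 2-fold.
Codon 5 UCU (Ser): third position 4-fold.
Codon 6 ACG (Thr): third position 4-fold.
Codon 7 UCU (Ser): third position 4-fold.
Codon 8 CUU (Leu): third position 4-fold.
Four-fold degenerate third positions: 6.

6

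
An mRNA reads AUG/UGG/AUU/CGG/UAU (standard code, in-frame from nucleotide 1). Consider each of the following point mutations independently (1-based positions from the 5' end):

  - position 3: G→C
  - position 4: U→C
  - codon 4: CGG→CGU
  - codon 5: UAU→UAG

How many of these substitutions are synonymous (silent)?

1

Codon 1: AUG (Met) → AUC (Ile) — missense.
Codon 2: UGG (Trp) → CGG (Arg) — missense.
Codon 4: CGG (Arg) → CGU (Arg) — synonymous.
Codon 5: UAU (Tyr) → UAG (Stop) — nonsense.
Synonymous: 1 of 4.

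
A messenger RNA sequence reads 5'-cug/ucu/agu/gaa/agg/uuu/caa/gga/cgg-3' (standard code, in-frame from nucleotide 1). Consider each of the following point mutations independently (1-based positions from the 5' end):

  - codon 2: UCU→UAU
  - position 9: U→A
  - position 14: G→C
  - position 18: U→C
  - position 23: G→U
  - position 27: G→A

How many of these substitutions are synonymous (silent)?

Codon 2: UCU (Ser) → UAU (Tyr) — missense.
Codon 3: AGU (Ser) → AGA (Arg) — missense.
Codon 5: AGG (Arg) → ACG (Thr) — missense.
Codon 6: UUU (Phe) → UUC (Phe) — synonymous.
Codon 8: GGA (Gly) → GUA (Val) — missense.
Codon 9: CGG (Arg) → CGA (Arg) — synonymous.
Synonymous: 2 of 6.

2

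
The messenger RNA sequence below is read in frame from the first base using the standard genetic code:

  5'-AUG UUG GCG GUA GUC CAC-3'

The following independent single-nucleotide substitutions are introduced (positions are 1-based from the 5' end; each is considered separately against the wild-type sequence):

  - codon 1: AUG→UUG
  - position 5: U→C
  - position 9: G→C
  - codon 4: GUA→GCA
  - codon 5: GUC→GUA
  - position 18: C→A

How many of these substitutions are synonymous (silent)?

Codon 1: AUG (Met) → UUG (Leu) — missense.
Codon 2: UUG (Leu) → UCG (Ser) — missense.
Codon 3: GCG (Ala) → GCC (Ala) — synonymous.
Codon 4: GUA (Val) → GCA (Ala) — missense.
Codon 5: GUC (Val) → GUA (Val) — synonymous.
Codon 6: CAC (His) → CAA (Gln) — missense.
Synonymous: 2 of 6.

2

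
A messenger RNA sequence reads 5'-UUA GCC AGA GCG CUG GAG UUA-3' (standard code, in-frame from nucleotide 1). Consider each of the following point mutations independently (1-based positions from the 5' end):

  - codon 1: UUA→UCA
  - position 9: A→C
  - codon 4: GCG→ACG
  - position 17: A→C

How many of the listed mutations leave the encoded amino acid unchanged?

0

Codon 1: UUA (Leu) → UCA (Ser) — missense.
Codon 3: AGA (Arg) → AGC (Ser) — missense.
Codon 4: GCG (Ala) → ACG (Thr) — missense.
Codon 6: GAG (Glu) → GCG (Ala) — missense.
Synonymous: 0 of 4.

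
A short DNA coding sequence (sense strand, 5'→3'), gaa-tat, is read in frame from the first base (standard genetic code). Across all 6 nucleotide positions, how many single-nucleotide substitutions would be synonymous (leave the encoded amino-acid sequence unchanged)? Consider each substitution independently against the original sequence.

2

Codon 1 (GAA, Glu): 1 synonymous substitution.
Codon 2 (TAT, Tyr): 1 synonymous substitution.
Total: 1 + 1 = 2.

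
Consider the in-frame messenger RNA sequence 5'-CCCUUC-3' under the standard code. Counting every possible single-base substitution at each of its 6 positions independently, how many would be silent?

Codon 1 (CCC, Pro): 3 synonymous substitutions.
Codon 2 (UUC, Phe): 1 synonymous substitution.
Total: 3 + 1 = 4.

4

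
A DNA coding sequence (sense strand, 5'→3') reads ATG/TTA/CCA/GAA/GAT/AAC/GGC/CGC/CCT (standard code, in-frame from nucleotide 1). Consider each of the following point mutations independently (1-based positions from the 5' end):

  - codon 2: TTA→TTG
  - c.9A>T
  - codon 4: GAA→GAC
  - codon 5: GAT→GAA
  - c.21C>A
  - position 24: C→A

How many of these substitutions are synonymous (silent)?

4

Codon 2: TTA (Leu) → TTG (Leu) — synonymous.
Codon 3: CCA (Pro) → CCT (Pro) — synonymous.
Codon 4: GAA (Glu) → GAC (Asp) — missense.
Codon 5: GAT (Asp) → GAA (Glu) — missense.
Codon 7: GGC (Gly) → GGA (Gly) — synonymous.
Codon 8: CGC (Arg) → CGA (Arg) — synonymous.
Synonymous: 4 of 6.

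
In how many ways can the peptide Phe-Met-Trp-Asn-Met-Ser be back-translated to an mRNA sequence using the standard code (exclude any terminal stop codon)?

24

Phe: 2 codons.
Met: 1 codon.
Trp: 1 codon.
Asn: 2 codons.
Met: 1 codon.
Ser: 6 codons.
2 × 1 × 1 × 2 × 1 × 6 = 24.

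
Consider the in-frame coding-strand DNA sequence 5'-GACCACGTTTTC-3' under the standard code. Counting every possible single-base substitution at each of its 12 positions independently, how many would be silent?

Codon 1 (GAC, Asp): 1 synonymous substitution.
Codon 2 (CAC, His): 1 synonymous substitution.
Codon 3 (GTT, Val): 3 synonymous substitutions.
Codon 4 (TTC, Phe): 1 synonymous substitution.
Total: 1 + 1 + 3 + 1 = 6.

6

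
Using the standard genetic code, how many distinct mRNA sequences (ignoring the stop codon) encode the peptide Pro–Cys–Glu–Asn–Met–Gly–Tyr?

Pro: 4 codons.
Cys: 2 codons.
Glu: 2 codons.
Asn: 2 codons.
Met: 1 codon.
Gly: 4 codons.
Tyr: 2 codons.
4 × 2 × 2 × 2 × 1 × 4 × 2 = 256.

256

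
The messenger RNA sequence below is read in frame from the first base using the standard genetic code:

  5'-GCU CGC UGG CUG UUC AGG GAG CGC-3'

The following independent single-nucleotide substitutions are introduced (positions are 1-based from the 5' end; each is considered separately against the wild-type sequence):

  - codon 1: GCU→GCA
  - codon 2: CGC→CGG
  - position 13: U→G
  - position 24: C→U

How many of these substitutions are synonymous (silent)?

3

Codon 1: GCU (Ala) → GCA (Ala) — synonymous.
Codon 2: CGC (Arg) → CGG (Arg) — synonymous.
Codon 5: UUC (Phe) → GUC (Val) — missense.
Codon 8: CGC (Arg) → CGU (Arg) — synonymous.
Synonymous: 3 of 4.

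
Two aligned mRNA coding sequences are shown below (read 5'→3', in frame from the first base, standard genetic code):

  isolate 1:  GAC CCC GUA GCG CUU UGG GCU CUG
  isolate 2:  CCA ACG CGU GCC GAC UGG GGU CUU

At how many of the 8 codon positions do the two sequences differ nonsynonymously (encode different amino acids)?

Codon 1: GAC Asp / CCA Pro — nonsynonymous.
Codon 2: CCC Pro / ACG Thr — nonsynonymous.
Codon 3: GUA Val / CGU Arg — nonsynonymous.
Codon 4: GCG Ala / GCC Ala — synonymous.
Codon 5: CUU Leu / GAC Asp — nonsynonymous.
Codon 6: UGG Trp / UGG Trp — identical.
Codon 7: GCU Ala / GGU Gly — nonsynonymous.
Codon 8: CUG Leu / CUU Leu — synonymous.
Nonsynonymous differences: 5.

5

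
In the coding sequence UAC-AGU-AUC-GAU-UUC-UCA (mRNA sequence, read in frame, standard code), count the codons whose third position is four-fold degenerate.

Codon 1 UAC (Tyr): third position 2-fold.
Codon 2 AGU (Ser): third position 2-fold.
Codon 3 AUC (Ile): third position 3-fold.
Codon 4 GAU (Asp): third position 2-fold.
Codon 5 UUC (Phe): third position 2-fold.
Codon 6 UCA (Ser): third position 4-fold.
Four-fold degenerate third positions: 1.

1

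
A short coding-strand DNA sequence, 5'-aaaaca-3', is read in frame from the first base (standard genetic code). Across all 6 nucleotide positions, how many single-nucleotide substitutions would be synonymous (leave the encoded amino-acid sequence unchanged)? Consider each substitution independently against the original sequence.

Codon 1 (AAA, Lys): 1 synonymous substitution.
Codon 2 (ACA, Thr): 3 synonymous substitutions.
Total: 1 + 3 = 4.

4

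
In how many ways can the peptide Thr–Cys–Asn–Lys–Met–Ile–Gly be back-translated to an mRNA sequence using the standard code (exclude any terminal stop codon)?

Thr: 4 codons.
Cys: 2 codons.
Asn: 2 codons.
Lys: 2 codons.
Met: 1 codon.
Ile: 3 codons.
Gly: 4 codons.
4 × 2 × 2 × 2 × 1 × 3 × 4 = 384.

384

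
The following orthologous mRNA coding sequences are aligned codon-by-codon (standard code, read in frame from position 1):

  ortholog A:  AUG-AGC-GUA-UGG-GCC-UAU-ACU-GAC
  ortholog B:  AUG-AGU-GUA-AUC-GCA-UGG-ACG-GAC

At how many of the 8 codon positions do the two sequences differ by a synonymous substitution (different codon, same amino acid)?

Codon 1: AUG Met / AUG Met — identical.
Codon 2: AGC Ser / AGU Ser — synonymous.
Codon 3: GUA Val / GUA Val — identical.
Codon 4: UGG Trp / AUC Ile — nonsynonymous.
Codon 5: GCC Ala / GCA Ala — synonymous.
Codon 6: UAU Tyr / UGG Trp — nonsynonymous.
Codon 7: ACU Thr / ACG Thr — synonymous.
Codon 8: GAC Asp / GAC Asp — identical.
Synonymous differences: 3.

3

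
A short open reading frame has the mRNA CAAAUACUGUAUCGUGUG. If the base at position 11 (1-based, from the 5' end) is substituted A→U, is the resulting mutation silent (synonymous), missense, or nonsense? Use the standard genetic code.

missense

Position 11 falls in codon 4: UAU → Tyr.
After the substitution the codon is UUU → Phe.
Tyr ≠ Phe, so this is a missense mutation.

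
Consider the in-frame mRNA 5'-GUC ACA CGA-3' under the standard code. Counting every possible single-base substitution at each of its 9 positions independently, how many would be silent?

Codon 1 (GUC, Val): 3 synonymous substitutions.
Codon 2 (ACA, Thr): 3 synonymous substitutions.
Codon 3 (CGA, Arg): 4 synonymous substitutions.
Total: 3 + 3 + 4 = 10.

10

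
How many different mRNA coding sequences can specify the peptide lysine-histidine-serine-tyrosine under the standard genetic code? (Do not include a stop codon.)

Lys: 2 codons.
His: 2 codons.
Ser: 6 codons.
Tyr: 2 codons.
2 × 2 × 6 × 2 = 48.

48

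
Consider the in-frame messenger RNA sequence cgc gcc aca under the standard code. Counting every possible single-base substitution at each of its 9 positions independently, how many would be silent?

Codon 1 (CGC, Arg): 3 synonymous substitutions.
Codon 2 (GCC, Ala): 3 synonymous substitutions.
Codon 3 (ACA, Thr): 3 synonymous substitutions.
Total: 3 + 3 + 3 = 9.

9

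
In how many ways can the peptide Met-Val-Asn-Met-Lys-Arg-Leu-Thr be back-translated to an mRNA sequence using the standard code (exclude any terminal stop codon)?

2304

Met: 1 codon.
Val: 4 codons.
Asn: 2 codons.
Met: 1 codon.
Lys: 2 codons.
Arg: 6 codons.
Leu: 6 codons.
Thr: 4 codons.
1 × 4 × 2 × 1 × 2 × 6 × 6 × 4 = 2304.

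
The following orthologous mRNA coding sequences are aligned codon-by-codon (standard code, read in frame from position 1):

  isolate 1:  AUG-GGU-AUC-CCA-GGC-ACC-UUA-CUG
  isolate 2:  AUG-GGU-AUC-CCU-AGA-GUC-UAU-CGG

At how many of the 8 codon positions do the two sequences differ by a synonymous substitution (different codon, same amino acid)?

Codon 1: AUG Met / AUG Met — identical.
Codon 2: GGU Gly / GGU Gly — identical.
Codon 3: AUC Ile / AUC Ile — identical.
Codon 4: CCA Pro / CCU Pro — synonymous.
Codon 5: GGC Gly / AGA Arg — nonsynonymous.
Codon 6: ACC Thr / GUC Val — nonsynonymous.
Codon 7: UUA Leu / UAU Tyr — nonsynonymous.
Codon 8: CUG Leu / CGG Arg — nonsynonymous.
Synonymous differences: 1.

1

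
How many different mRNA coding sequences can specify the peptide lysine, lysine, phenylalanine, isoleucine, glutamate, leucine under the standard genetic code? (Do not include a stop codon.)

Lys: 2 codons.
Lys: 2 codons.
Phe: 2 codons.
Ile: 3 codons.
Glu: 2 codons.
Leu: 6 codons.
2 × 2 × 2 × 3 × 2 × 6 = 288.

288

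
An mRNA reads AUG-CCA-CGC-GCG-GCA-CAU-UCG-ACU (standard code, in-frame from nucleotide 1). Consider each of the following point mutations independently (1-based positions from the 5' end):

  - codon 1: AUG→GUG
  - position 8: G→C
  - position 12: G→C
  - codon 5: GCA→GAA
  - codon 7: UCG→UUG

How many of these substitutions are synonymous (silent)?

1

Codon 1: AUG (Met) → GUG (Val) — missense.
Codon 3: CGC (Arg) → CCC (Pro) — missense.
Codon 4: GCG (Ala) → GCC (Ala) — synonymous.
Codon 5: GCA (Ala) → GAA (Glu) — missense.
Codon 7: UCG (Ser) → UUG (Leu) — missense.
Synonymous: 1 of 5.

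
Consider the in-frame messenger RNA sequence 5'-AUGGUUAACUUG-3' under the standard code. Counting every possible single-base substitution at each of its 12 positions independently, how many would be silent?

6

Codon 1 (AUG, Met): 0 synonymous substitutions.
Codon 2 (GUU, Val): 3 synonymous substitutions.
Codon 3 (AAC, Asn): 1 synonymous substitution.
Codon 4 (UUG, Leu): 2 synonymous substitutions.
Total: 0 + 3 + 1 + 2 = 6.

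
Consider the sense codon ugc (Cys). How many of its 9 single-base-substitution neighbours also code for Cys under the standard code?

1

Position 1: none → 0 synonymous.
Position 2: none → 0 synonymous.
Position 3: UGU → 1 synonymous.
Total: 0 + 0 + 1 = 1.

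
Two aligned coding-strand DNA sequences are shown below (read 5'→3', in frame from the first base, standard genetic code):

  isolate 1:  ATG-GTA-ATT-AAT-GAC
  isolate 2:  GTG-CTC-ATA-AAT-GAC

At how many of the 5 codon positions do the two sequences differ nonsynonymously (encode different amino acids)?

2

Codon 1: ATG Met / GTG Val — nonsynonymous.
Codon 2: GTA Val / CTC Leu — nonsynonymous.
Codon 3: ATT Ile / ATA Ile — synonymous.
Codon 4: AAT Asn / AAT Asn — identical.
Codon 5: GAC Asp / GAC Asp — identical.
Nonsynonymous differences: 2.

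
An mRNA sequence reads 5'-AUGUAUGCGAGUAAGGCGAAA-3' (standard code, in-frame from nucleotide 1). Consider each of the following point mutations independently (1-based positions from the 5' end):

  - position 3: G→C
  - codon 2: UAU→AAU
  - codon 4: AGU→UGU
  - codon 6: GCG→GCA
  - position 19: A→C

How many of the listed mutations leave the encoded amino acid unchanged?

Codon 1: AUG (Met) → AUC (Ile) — missense.
Codon 2: UAU (Tyr) → AAU (Asn) — missense.
Codon 4: AGU (Ser) → UGU (Cys) — missense.
Codon 6: GCG (Ala) → GCA (Ala) — synonymous.
Codon 7: AAA (Lys) → CAA (Gln) — missense.
Synonymous: 1 of 5.

1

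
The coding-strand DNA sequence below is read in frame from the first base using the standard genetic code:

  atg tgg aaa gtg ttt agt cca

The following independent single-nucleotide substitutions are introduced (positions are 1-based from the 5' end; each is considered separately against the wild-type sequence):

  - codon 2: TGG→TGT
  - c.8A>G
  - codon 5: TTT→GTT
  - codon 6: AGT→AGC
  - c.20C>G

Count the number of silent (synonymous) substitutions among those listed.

Codon 2: TGG (Trp) → TGT (Cys) — missense.
Codon 3: AAA (Lys) → AGA (Arg) — missense.
Codon 5: TTT (Phe) → GTT (Val) — missense.
Codon 6: AGT (Ser) → AGC (Ser) — synonymous.
Codon 7: CCA (Pro) → CGA (Arg) — missense.
Synonymous: 1 of 5.

1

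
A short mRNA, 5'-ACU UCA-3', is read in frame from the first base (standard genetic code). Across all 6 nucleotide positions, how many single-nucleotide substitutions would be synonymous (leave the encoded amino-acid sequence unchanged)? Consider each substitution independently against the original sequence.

6

Codon 1 (ACU, Thr): 3 synonymous substitutions.
Codon 2 (UCA, Ser): 3 synonymous substitutions.
Total: 3 + 3 = 6.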